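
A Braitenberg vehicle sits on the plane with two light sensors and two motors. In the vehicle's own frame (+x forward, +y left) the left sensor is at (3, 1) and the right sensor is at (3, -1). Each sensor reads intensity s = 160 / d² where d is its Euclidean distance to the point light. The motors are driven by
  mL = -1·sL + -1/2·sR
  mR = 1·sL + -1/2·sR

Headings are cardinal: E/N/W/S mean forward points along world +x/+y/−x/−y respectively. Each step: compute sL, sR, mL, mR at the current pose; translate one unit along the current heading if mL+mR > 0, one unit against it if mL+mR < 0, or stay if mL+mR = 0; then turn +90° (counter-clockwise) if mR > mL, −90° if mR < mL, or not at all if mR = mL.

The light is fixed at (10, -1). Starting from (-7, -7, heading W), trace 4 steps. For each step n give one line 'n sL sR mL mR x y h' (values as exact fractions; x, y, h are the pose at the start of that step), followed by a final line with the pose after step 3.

n=0: pose=(-7,-7,W); sL=160/449, sR=32/85; mL=-20784/38165, mR=6416/38165; mL+mR=-32/85 → advance -1; mR−mL=320/449 → turn +1·90°
n=1: pose=(-6,-7,S); sL=80/153, sR=16/37; mL=-4184/5661, mR=1736/5661; mL+mR=-16/37 → advance -1; mR−mL=160/153 → turn +1·90°
n=2: pose=(-6,-6,E); sL=32/37, sR=32/41; mL=-1904/1517, mR=720/1517; mL+mR=-32/41 → advance -1; mR−mL=64/37 → turn +1·90°
n=3: pose=(-7,-6,N); sL=20/41, sR=8/13; mL=-424/533, mR=96/533; mL+mR=-8/13 → advance -1; mR−mL=40/41 → turn +1·90°

0 160/449 32/85 -20784/38165 6416/38165 -7 -7 W
1 80/153 16/37 -4184/5661 1736/5661 -6 -7 S
2 32/37 32/41 -1904/1517 720/1517 -6 -6 E
3 20/41 8/13 -424/533 96/533 -7 -6 N
final -7 -7 W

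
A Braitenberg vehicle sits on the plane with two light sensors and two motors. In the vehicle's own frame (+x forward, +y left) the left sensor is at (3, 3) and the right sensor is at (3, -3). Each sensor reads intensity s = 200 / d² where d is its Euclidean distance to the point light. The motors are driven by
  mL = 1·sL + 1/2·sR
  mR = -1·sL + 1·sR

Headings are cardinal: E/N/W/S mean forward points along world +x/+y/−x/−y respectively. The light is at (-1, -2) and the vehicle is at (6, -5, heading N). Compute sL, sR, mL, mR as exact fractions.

left sensor world pos  = (3, -2); dL² = 16
right sensor world pos = (9, -2); dR² = 100
sL = 200/16 = 25/2
sR = 200/100 = 2
mL = 1·sL + 1/2·sR = 27/2
mR = -1·sL + 1·sR = -21/2

25/2 2 27/2 -21/2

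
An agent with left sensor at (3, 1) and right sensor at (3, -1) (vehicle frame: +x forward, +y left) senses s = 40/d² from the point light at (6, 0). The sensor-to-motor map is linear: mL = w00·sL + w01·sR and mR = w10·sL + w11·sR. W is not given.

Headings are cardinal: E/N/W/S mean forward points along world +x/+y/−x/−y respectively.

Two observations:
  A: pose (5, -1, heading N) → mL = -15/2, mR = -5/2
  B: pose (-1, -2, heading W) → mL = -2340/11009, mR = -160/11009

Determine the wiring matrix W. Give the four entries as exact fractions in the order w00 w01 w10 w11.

1/2 -1 1/2 -1/2

obs A: pose=(5,-1,N) → sL=5, sR=10, mL=-15/2, mR=-5/2
obs B: pose=(-1,-2,W) → sL=40/109, sR=40/101, mL=-2340/11009, mR=-160/11009
sensor matrix S = [[5, 10], [40/109, 40/101]]; det S = -18600/11009
solve [mL_A; mL_B] = S·[w00; w01] and [mR_A; mR_B] = S·[w10; w11]:
  w00 = 1/2, w01 = -1, w10 = 1/2, w11 = -1/2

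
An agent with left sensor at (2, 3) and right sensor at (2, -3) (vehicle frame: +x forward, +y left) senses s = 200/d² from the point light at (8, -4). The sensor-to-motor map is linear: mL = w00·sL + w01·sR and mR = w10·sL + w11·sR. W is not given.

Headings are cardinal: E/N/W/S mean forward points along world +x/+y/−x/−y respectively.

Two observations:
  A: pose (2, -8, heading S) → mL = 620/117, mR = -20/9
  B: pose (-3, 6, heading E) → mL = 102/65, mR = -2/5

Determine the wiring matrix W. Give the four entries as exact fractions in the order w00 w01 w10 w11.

1 1/2 -1/2 0

obs A: pose=(2,-8,S) → sL=40/9, sR=200/117, mL=620/117, mR=-20/9
obs B: pose=(-3,6,E) → sL=4/5, sR=20/13, mL=102/65, mR=-2/5
sensor matrix S = [[40/9, 200/117], [4/5, 20/13]]; det S = 640/117
solve [mL_A; mL_B] = S·[w00; w01] and [mR_A; mR_B] = S·[w10; w11]:
  w00 = 1, w01 = 1/2, w10 = -1/2, w11 = 0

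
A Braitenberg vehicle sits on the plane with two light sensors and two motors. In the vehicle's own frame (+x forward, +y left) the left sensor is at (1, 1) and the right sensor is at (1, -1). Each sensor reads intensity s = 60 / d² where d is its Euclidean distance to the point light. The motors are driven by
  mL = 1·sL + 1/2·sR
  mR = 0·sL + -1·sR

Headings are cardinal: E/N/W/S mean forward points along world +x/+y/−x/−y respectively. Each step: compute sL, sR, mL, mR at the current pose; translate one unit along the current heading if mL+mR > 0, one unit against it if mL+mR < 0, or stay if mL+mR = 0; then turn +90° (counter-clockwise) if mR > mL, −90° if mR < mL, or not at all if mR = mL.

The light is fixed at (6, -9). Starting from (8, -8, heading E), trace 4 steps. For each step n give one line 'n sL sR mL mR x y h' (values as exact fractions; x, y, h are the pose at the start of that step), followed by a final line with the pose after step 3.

n=0: pose=(8,-8,E); sL=60/13, sR=20/3; mL=310/39, mR=-20/3; mL+mR=50/39 → advance +1; mR−mL=-190/13 → turn -1·90°
n=1: pose=(9,-8,S); sL=15/4, sR=15; mL=45/4, mR=-15; mL+mR=-15/4 → advance -1; mR−mL=-105/4 → turn -1·90°
n=2: pose=(9,-7,W); sL=12, sR=60/13; mL=186/13, mR=-60/13; mL+mR=126/13 → advance +1; mR−mL=-246/13 → turn -1·90°
n=3: pose=(8,-7,N); sL=6, sR=10/3; mL=23/3, mR=-10/3; mL+mR=13/3 → advance +1; mR−mL=-11 → turn -1·90°

0 60/13 20/3 310/39 -20/3 8 -8 E
1 15/4 15 45/4 -15 9 -8 S
2 12 60/13 186/13 -60/13 9 -7 W
3 6 10/3 23/3 -10/3 8 -7 N
final 8 -6 E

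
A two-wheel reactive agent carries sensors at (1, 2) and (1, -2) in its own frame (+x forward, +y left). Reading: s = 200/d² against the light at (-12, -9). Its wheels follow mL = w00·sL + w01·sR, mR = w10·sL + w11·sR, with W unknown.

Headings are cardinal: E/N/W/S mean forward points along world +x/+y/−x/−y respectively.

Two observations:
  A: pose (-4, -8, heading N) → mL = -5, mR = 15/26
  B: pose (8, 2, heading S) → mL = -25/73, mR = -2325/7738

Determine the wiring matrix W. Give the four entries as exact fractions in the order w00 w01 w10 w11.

obs A: pose=(-4,-8,N) → sL=5, sR=25/13, mL=-5, mR=15/26
obs B: pose=(8,2,S) → sL=25/73, sR=25/53, mL=-25/73, mR=-2325/7738
sensor matrix S = [[5, 25/13], [25/73, 25/53]]; det S = 85500/50297
solve [mL_A; mL_B] = S·[w00; w01] and [mR_A; mR_B] = S·[w10; w11]:
  w00 = -1, w01 = 0, w10 = 1/2, w11 = -1

-1 0 1/2 -1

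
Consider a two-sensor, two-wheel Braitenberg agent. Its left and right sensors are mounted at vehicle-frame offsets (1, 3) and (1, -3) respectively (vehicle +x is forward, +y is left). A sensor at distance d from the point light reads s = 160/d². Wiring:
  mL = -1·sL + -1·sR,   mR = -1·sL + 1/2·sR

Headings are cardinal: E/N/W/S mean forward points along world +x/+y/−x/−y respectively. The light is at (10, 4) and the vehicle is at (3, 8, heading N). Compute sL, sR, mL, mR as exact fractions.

32/25 160/41 -5312/1025 688/1025

left sensor world pos  = (0, 9); dL² = 125
right sensor world pos = (6, 9); dR² = 41
sL = 160/125 = 32/25
sR = 160/41 = 160/41
mL = -1·sL + -1·sR = -5312/1025
mR = -1·sL + 1/2·sR = 688/1025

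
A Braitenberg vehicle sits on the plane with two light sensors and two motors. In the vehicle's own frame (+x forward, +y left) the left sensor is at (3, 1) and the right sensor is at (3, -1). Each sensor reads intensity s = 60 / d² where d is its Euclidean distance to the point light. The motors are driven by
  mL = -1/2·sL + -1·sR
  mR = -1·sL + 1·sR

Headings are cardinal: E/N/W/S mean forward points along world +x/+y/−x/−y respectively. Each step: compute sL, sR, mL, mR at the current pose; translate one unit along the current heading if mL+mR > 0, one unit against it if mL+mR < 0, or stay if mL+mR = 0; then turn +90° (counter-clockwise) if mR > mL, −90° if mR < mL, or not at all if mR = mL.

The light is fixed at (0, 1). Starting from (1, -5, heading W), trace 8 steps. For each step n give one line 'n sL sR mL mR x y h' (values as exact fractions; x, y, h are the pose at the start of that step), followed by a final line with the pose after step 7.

0 60/53 60/29 -4050/1537 1440/1537 1 -5 W
1 2/3 30/41 -131/123 8/123 2 -5 S
2 60/41 60/61 -4290/2501 -1200/2501 2 -4 E
3 15 15/2 -15 -15/2 1 -4 N
4 60/53 60/29 -4050/1537 1440/1537 1 -5 W
5 2/3 30/41 -131/123 8/123 2 -5 S
6 60/41 60/61 -4290/2501 -1200/2501 2 -4 E
7 15 15/2 -15 -15/2 1 -4 N
final 1 -5 W

n=0: pose=(1,-5,W); sL=60/53, sR=60/29; mL=-4050/1537, mR=1440/1537; mL+mR=-90/53 → advance -1; mR−mL=5490/1537 → turn +1·90°
n=1: pose=(2,-5,S); sL=2/3, sR=30/41; mL=-131/123, mR=8/123; mL+mR=-1 → advance -1; mR−mL=139/123 → turn +1·90°
n=2: pose=(2,-4,E); sL=60/41, sR=60/61; mL=-4290/2501, mR=-1200/2501; mL+mR=-90/41 → advance -1; mR−mL=3090/2501 → turn +1·90°
n=3: pose=(1,-4,N); sL=15, sR=15/2; mL=-15, mR=-15/2; mL+mR=-45/2 → advance -1; mR−mL=15/2 → turn +1·90°
n=4: pose=(1,-5,W); sL=60/53, sR=60/29; mL=-4050/1537, mR=1440/1537; mL+mR=-90/53 → advance -1; mR−mL=5490/1537 → turn +1·90°
n=5: pose=(2,-5,S); sL=2/3, sR=30/41; mL=-131/123, mR=8/123; mL+mR=-1 → advance -1; mR−mL=139/123 → turn +1·90°
n=6: pose=(2,-4,E); sL=60/41, sR=60/61; mL=-4290/2501, mR=-1200/2501; mL+mR=-90/41 → advance -1; mR−mL=3090/2501 → turn +1·90°
n=7: pose=(1,-4,N); sL=15, sR=15/2; mL=-15, mR=-15/2; mL+mR=-45/2 → advance -1; mR−mL=15/2 → turn +1·90°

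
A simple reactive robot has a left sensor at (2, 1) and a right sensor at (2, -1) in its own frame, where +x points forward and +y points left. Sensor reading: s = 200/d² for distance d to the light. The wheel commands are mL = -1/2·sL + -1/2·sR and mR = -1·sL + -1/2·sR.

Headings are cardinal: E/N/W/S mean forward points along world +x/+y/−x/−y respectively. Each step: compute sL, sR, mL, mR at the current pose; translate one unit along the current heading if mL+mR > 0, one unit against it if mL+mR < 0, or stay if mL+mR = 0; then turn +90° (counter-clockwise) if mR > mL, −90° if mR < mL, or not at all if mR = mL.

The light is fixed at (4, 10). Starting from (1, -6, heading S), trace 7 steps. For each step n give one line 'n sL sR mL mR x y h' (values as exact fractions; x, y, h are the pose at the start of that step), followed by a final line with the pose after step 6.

0 25/41 10/17 -835/1394 -630/697 1 -6 S
1 200/281 200/221 -50200/62101 -72300/62101 1 -5 W
2 100/89 20/17 -1740/1513 -2590/1513 2 -5 N
3 8/9 200/289 -2056/2601 -3212/2601 2 -6 E
4 25/41 10/17 -835/1394 -630/697 1 -6 S
5 200/281 200/221 -50200/62101 -72300/62101 1 -5 W
6 100/89 20/17 -1740/1513 -2590/1513 2 -5 N
final 2 -6 E

n=0: pose=(1,-6,S); sL=25/41, sR=10/17; mL=-835/1394, mR=-630/697; mL+mR=-2095/1394 → advance -1; mR−mL=-25/82 → turn -1·90°
n=1: pose=(1,-5,W); sL=200/281, sR=200/221; mL=-50200/62101, mR=-72300/62101; mL+mR=-122500/62101 → advance -1; mR−mL=-100/281 → turn -1·90°
n=2: pose=(2,-5,N); sL=100/89, sR=20/17; mL=-1740/1513, mR=-2590/1513; mL+mR=-4330/1513 → advance -1; mR−mL=-50/89 → turn -1·90°
n=3: pose=(2,-6,E); sL=8/9, sR=200/289; mL=-2056/2601, mR=-3212/2601; mL+mR=-1756/867 → advance -1; mR−mL=-4/9 → turn -1·90°
n=4: pose=(1,-6,S); sL=25/41, sR=10/17; mL=-835/1394, mR=-630/697; mL+mR=-2095/1394 → advance -1; mR−mL=-25/82 → turn -1·90°
n=5: pose=(1,-5,W); sL=200/281, sR=200/221; mL=-50200/62101, mR=-72300/62101; mL+mR=-122500/62101 → advance -1; mR−mL=-100/281 → turn -1·90°
n=6: pose=(2,-5,N); sL=100/89, sR=20/17; mL=-1740/1513, mR=-2590/1513; mL+mR=-4330/1513 → advance -1; mR−mL=-50/89 → turn -1·90°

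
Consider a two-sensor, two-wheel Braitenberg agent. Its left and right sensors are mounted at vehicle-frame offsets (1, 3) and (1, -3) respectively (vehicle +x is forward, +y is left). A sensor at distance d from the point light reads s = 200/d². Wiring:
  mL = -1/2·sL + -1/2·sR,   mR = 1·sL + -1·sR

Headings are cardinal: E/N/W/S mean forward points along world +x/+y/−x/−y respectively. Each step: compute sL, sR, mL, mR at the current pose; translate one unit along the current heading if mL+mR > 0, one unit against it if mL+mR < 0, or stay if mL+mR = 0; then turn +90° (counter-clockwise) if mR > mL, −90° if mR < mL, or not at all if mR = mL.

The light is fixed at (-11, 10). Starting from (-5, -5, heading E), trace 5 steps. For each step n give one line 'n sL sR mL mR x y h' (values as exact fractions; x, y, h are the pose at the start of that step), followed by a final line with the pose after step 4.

n=0: pose=(-5,-5,E); sL=200/193, sR=200/373; mL=-56600/71989, mR=36000/71989; mL+mR=-20600/71989 → advance -1; mR−mL=92600/71989 → turn +1·90°
n=1: pose=(-6,-5,N); sL=1, sR=10/13; mL=-23/26, mR=3/13; mL+mR=-17/26 → advance -1; mR−mL=29/26 → turn +1·90°
n=2: pose=(-6,-6,W); sL=200/377, sR=40/37; mL=-11240/13949, mR=-7680/13949; mL+mR=-18920/13949 → advance -1; mR−mL=3560/13949 → turn +1·90°
n=3: pose=(-5,-6,S); sL=20/37, sR=100/149; mL=-3340/5513, mR=-720/5513; mL+mR=-4060/5513 → advance -1; mR−mL=2620/5513 → turn +1·90°
n=4: pose=(-5,-5,E); sL=200/193, sR=200/373; mL=-56600/71989, mR=36000/71989; mL+mR=-20600/71989 → advance -1; mR−mL=92600/71989 → turn +1·90°

0 200/193 200/373 -56600/71989 36000/71989 -5 -5 E
1 1 10/13 -23/26 3/13 -6 -5 N
2 200/377 40/37 -11240/13949 -7680/13949 -6 -6 W
3 20/37 100/149 -3340/5513 -720/5513 -5 -6 S
4 200/193 200/373 -56600/71989 36000/71989 -5 -5 E
final -6 -5 N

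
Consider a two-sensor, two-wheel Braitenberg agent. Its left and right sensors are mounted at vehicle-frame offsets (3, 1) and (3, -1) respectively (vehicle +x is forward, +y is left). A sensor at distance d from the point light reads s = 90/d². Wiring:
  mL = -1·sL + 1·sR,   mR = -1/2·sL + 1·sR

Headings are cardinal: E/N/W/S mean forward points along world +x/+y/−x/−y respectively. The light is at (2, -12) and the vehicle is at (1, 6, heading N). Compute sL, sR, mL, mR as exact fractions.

18/89 10/49 8/4361 449/4361

left sensor world pos  = (0, 9); dL² = 445
right sensor world pos = (2, 9); dR² = 441
sL = 90/445 = 18/89
sR = 90/441 = 10/49
mL = -1·sL + 1·sR = 8/4361
mR = -1/2·sL + 1·sR = 449/4361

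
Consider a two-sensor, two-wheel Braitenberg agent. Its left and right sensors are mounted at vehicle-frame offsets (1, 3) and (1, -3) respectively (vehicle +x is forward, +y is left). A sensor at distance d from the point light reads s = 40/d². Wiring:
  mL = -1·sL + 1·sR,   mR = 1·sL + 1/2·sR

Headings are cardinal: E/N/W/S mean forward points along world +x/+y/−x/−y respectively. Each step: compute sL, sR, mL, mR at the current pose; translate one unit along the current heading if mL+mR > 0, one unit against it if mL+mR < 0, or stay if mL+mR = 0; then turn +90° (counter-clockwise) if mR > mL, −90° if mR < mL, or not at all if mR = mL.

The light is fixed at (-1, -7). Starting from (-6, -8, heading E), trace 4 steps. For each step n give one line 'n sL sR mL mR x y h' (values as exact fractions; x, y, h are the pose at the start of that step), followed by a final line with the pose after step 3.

n=0: pose=(-6,-8,E); sL=2, sR=5/4; mL=-3/4, mR=21/8; mL+mR=15/8 → advance +1; mR−mL=27/8 → turn +1·90°
n=1: pose=(-5,-8,N); sL=40/49, sR=40; mL=1920/49, mR=1020/49; mL+mR=60 → advance +1; mR−mL=-900/49 → turn -1·90°
n=2: pose=(-5,-7,E); sL=20/9, sR=20/9; mL=0, mR=10/3; mL+mR=10/3 → advance +1; mR−mL=10/3 → turn +1·90°
n=3: pose=(-4,-7,N); sL=40/37, sR=40; mL=1440/37, mR=780/37; mL+mR=60 → advance +1; mR−mL=-660/37 → turn -1·90°

0 2 5/4 -3/4 21/8 -6 -8 E
1 40/49 40 1920/49 1020/49 -5 -8 N
2 20/9 20/9 0 10/3 -5 -7 E
3 40/37 40 1440/37 780/37 -4 -7 N
final -4 -6 E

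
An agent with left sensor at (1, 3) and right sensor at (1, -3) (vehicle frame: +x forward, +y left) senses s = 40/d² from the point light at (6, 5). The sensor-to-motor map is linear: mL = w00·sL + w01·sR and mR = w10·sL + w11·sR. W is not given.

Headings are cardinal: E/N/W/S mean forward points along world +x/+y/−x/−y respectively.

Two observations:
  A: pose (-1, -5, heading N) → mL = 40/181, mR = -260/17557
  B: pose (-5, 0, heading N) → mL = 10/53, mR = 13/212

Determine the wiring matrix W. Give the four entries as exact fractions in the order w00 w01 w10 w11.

1 0 -1 1/2

obs A: pose=(-1,-5,N) → sL=40/181, sR=40/97, mL=40/181, mR=-260/17557
obs B: pose=(-5,0,N) → sL=10/53, sR=1/2, mL=10/53, mR=13/212
sensor matrix S = [[40/181, 40/97], [10/53, 1/2]]; det S = 30420/930521
solve [mL_A; mL_B] = S·[w00; w01] and [mR_A; mR_B] = S·[w10; w11]:
  w00 = 1, w01 = 0, w10 = -1, w11 = 1/2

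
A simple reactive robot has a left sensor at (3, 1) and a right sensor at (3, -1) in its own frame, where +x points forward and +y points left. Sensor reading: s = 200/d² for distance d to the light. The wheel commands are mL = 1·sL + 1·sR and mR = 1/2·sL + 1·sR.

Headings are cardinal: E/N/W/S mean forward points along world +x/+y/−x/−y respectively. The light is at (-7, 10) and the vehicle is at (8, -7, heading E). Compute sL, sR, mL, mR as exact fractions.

left sensor world pos  = (11, -6); dL² = 580
right sensor world pos = (11, -8); dR² = 648
sL = 200/580 = 10/29
sR = 200/648 = 25/81
mL = 1·sL + 1·sR = 1535/2349
mR = 1/2·sL + 1·sR = 1130/2349

10/29 25/81 1535/2349 1130/2349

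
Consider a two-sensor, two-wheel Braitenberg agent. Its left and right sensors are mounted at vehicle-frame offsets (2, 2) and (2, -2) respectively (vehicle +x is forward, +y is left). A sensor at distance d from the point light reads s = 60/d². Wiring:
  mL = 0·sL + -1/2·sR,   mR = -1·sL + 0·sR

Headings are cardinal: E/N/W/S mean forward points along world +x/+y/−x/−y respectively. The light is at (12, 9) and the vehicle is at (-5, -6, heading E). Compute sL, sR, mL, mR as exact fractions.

30/197 30/257 -15/257 -30/197

left sensor world pos  = (-3, -4); dL² = 394
right sensor world pos = (-3, -8); dR² = 514
sL = 60/394 = 30/197
sR = 60/514 = 30/257
mL = 0·sL + -1/2·sR = -15/257
mR = -1·sL + 0·sR = -30/197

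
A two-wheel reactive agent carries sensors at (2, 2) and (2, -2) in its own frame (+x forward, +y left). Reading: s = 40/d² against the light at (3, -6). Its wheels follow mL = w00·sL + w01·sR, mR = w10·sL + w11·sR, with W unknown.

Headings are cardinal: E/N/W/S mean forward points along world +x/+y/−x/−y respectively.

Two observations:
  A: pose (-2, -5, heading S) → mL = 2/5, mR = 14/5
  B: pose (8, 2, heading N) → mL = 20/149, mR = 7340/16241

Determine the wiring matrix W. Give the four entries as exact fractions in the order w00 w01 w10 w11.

obs A: pose=(-2,-5,S) → sL=4, sR=4/5, mL=2/5, mR=14/5
obs B: pose=(8,2,N) → sL=40/109, sR=40/149, mL=20/149, mR=7340/16241
sensor matrix S = [[4, 4/5], [40/109, 40/149]]; det S = 12672/16241
solve [mL_A; mL_B] = S·[w00; w01] and [mR_A; mR_B] = S·[w10; w11]:
  w00 = 0, w01 = 1/2, w10 = 1/2, w11 = 1

0 1/2 1/2 1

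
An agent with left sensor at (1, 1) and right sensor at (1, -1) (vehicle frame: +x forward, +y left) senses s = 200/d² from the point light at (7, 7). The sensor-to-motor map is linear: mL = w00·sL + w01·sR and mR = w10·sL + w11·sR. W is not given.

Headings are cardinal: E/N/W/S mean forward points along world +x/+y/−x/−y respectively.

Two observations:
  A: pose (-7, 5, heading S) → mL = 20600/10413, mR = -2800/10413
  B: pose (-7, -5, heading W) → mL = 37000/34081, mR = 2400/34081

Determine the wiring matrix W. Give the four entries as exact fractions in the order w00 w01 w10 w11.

1 1 -1 1

obs A: pose=(-7,5,S) → sL=100/89, sR=100/117, mL=20600/10413, mR=-2800/10413
obs B: pose=(-7,-5,W) → sL=100/197, sR=100/173, mL=37000/34081, mR=2400/34081
sensor matrix S = [[100/89, 100/117], [100/197, 100/173]]; det S = 76520000/354885453
solve [mL_A; mL_B] = S·[w00; w01] and [mR_A; mR_B] = S·[w10; w11]:
  w00 = 1, w01 = 1, w10 = -1, w11 = 1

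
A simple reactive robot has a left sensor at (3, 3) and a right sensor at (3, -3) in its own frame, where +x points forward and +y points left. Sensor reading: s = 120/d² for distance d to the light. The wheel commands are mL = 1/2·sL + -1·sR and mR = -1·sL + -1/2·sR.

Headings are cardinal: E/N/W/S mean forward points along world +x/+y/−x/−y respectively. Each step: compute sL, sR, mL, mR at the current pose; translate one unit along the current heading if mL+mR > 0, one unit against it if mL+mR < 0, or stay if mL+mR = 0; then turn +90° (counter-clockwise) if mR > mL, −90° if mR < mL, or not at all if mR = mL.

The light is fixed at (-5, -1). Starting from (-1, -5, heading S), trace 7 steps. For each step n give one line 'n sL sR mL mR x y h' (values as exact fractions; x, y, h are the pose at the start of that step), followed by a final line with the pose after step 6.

0 60/49 12/5 -438/245 -594/245 -1 -5 S
1 120/37 120 -4380/37 -2340/37 -1 -4 W
2 6/5 3 -12/5 -27/10 0 -4 S
3 120/29 24 -636/29 -468/29 0 -3 W
4 60/53 60/17 -2670/901 -2610/901 1 -3 S
5 24/17 120/97 -876/1649 -3348/1649 1 -2 E
6 3/2 6 -21/4 -9/2 0 -2 S
final 0 -1 E

n=0: pose=(-1,-5,S); sL=60/49, sR=12/5; mL=-438/245, mR=-594/245; mL+mR=-1032/245 → advance -1; mR−mL=-156/245 → turn -1·90°
n=1: pose=(-1,-4,W); sL=120/37, sR=120; mL=-4380/37, mR=-2340/37; mL+mR=-6720/37 → advance -1; mR−mL=2040/37 → turn +1·90°
n=2: pose=(0,-4,S); sL=6/5, sR=3; mL=-12/5, mR=-27/10; mL+mR=-51/10 → advance -1; mR−mL=-3/10 → turn -1·90°
n=3: pose=(0,-3,W); sL=120/29, sR=24; mL=-636/29, mR=-468/29; mL+mR=-1104/29 → advance -1; mR−mL=168/29 → turn +1·90°
n=4: pose=(1,-3,S); sL=60/53, sR=60/17; mL=-2670/901, mR=-2610/901; mL+mR=-5280/901 → advance -1; mR−mL=60/901 → turn +1·90°
n=5: pose=(1,-2,E); sL=24/17, sR=120/97; mL=-876/1649, mR=-3348/1649; mL+mR=-4224/1649 → advance -1; mR−mL=-2472/1649 → turn -1·90°
n=6: pose=(0,-2,S); sL=3/2, sR=6; mL=-21/4, mR=-9/2; mL+mR=-39/4 → advance -1; mR−mL=3/4 → turn +1·90°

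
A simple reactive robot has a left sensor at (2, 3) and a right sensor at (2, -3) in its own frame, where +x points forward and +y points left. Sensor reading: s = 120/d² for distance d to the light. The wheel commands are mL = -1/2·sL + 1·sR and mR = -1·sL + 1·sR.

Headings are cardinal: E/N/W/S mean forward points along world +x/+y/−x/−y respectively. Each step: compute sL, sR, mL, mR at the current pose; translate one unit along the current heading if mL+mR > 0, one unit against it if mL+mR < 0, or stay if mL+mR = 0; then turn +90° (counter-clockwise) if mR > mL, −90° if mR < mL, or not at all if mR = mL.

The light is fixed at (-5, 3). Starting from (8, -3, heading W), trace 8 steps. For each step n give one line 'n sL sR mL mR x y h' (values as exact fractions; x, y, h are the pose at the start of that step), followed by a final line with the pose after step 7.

0 60/101 12/13 822/1313 432/1313 8 -3 W
1 120/97 120/241 -2820/23377 -17280/23377 7 -3 N
2 30/53 15/37 240/1961 -315/1961 7 -4 E
3 120/277 24/29 4908/8033 3168/8033 6 -4 S
4 60/101 60/53 4470/5353 2880/5353 6 -5 W
5 24/17 24/41 -84/697 -576/697 5 -5 N
6 2/3 5/12 1/12 -1/4 5 -6 E
7 24/53 120/157 4476/8321 2592/8321 4 -6 S
final 4 -7 W

n=0: pose=(8,-3,W); sL=60/101, sR=12/13; mL=822/1313, mR=432/1313; mL+mR=1254/1313 → advance +1; mR−mL=-30/101 → turn -1·90°
n=1: pose=(7,-3,N); sL=120/97, sR=120/241; mL=-2820/23377, mR=-17280/23377; mL+mR=-20100/23377 → advance -1; mR−mL=-60/97 → turn -1·90°
n=2: pose=(7,-4,E); sL=30/53, sR=15/37; mL=240/1961, mR=-315/1961; mL+mR=-75/1961 → advance -1; mR−mL=-15/53 → turn -1·90°
n=3: pose=(6,-4,S); sL=120/277, sR=24/29; mL=4908/8033, mR=3168/8033; mL+mR=8076/8033 → advance +1; mR−mL=-60/277 → turn -1·90°
n=4: pose=(6,-5,W); sL=60/101, sR=60/53; mL=4470/5353, mR=2880/5353; mL+mR=7350/5353 → advance +1; mR−mL=-30/101 → turn -1·90°
n=5: pose=(5,-5,N); sL=24/17, sR=24/41; mL=-84/697, mR=-576/697; mL+mR=-660/697 → advance -1; mR−mL=-12/17 → turn -1·90°
n=6: pose=(5,-6,E); sL=2/3, sR=5/12; mL=1/12, mR=-1/4; mL+mR=-1/6 → advance -1; mR−mL=-1/3 → turn -1·90°
n=7: pose=(4,-6,S); sL=24/53, sR=120/157; mL=4476/8321, mR=2592/8321; mL+mR=7068/8321 → advance +1; mR−mL=-12/53 → turn -1·90°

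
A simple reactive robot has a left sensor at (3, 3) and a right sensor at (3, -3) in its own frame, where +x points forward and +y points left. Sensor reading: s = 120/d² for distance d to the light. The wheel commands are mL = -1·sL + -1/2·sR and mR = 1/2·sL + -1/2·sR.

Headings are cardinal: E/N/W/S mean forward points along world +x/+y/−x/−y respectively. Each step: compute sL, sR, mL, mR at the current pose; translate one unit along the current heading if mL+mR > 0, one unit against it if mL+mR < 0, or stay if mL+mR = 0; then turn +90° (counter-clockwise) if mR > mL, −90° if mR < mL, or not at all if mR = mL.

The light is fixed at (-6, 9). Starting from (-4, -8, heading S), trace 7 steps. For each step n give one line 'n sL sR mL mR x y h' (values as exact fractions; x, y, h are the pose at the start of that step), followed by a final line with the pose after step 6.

0 24/85 120/401 -14724/34085 -288/34085 -4 -8 S
1 60/97 60/193 -14490/18721 2880/18721 -4 -7 E
2 120/173 24/37 -6516/6401 144/6401 -5 -7 N
3 30/101 3/5 -603/1010 -153/1010 -5 -8 W
4 24/85 120/401 -14724/34085 -288/34085 -4 -8 S
5 60/97 60/193 -14490/18721 2880/18721 -4 -7 E
6 120/173 24/37 -6516/6401 144/6401 -5 -7 N
final -5 -8 W

n=0: pose=(-4,-8,S); sL=24/85, sR=120/401; mL=-14724/34085, mR=-288/34085; mL+mR=-15012/34085 → advance -1; mR−mL=36/85 → turn +1·90°
n=1: pose=(-4,-7,E); sL=60/97, sR=60/193; mL=-14490/18721, mR=2880/18721; mL+mR=-11610/18721 → advance -1; mR−mL=90/97 → turn +1·90°
n=2: pose=(-5,-7,N); sL=120/173, sR=24/37; mL=-6516/6401, mR=144/6401; mL+mR=-6372/6401 → advance -1; mR−mL=180/173 → turn +1·90°
n=3: pose=(-5,-8,W); sL=30/101, sR=3/5; mL=-603/1010, mR=-153/1010; mL+mR=-378/505 → advance -1; mR−mL=45/101 → turn +1·90°
n=4: pose=(-4,-8,S); sL=24/85, sR=120/401; mL=-14724/34085, mR=-288/34085; mL+mR=-15012/34085 → advance -1; mR−mL=36/85 → turn +1·90°
n=5: pose=(-4,-7,E); sL=60/97, sR=60/193; mL=-14490/18721, mR=2880/18721; mL+mR=-11610/18721 → advance -1; mR−mL=90/97 → turn +1·90°
n=6: pose=(-5,-7,N); sL=120/173, sR=24/37; mL=-6516/6401, mR=144/6401; mL+mR=-6372/6401 → advance -1; mR−mL=180/173 → turn +1·90°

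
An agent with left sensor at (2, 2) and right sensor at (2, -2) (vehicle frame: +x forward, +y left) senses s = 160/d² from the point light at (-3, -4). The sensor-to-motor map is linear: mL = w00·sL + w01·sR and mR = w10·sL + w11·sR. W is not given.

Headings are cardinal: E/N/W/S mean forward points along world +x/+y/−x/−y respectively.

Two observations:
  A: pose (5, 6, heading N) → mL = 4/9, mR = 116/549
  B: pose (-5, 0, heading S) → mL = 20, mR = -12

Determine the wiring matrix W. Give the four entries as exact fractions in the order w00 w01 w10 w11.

1/2 0 -1/2 1

obs A: pose=(5,6,N) → sL=8/9, sR=40/61, mL=4/9, mR=116/549
obs B: pose=(-5,0,S) → sL=40, sR=8, mL=20, mR=-12
sensor matrix S = [[8/9, 40/61], [40, 8]]; det S = -10496/549
solve [mL_A; mL_B] = S·[w00; w01] and [mR_A; mR_B] = S·[w10; w11]:
  w00 = 1/2, w01 = 0, w10 = -1/2, w11 = 1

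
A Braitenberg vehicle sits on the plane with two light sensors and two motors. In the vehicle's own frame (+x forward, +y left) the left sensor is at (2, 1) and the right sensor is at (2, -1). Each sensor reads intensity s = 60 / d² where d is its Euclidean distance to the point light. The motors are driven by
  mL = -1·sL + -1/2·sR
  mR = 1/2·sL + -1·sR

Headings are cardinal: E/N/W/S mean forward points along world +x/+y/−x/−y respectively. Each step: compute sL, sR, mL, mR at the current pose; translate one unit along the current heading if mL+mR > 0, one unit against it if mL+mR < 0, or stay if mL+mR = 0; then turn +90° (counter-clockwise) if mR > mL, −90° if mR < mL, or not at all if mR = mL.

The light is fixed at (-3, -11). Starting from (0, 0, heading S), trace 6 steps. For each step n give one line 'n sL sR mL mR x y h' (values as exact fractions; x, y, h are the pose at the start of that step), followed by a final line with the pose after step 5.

n=0: pose=(0,0,S); sL=60/97, sR=12/17; mL=-1602/1649, mR=-654/1649; mL+mR=-2256/1649 → advance -1; mR−mL=948/1649 → turn +1·90°
n=1: pose=(0,1,E); sL=30/97, sR=30/73; mL=-3645/7081, mR=-1815/7081; mL+mR=-5460/7081 → advance -1; mR−mL=1830/7081 → turn +1·90°
n=2: pose=(-1,1,N); sL=60/197, sR=12/41; mL=-3642/8077, mR=-1134/8077; mL+mR=-4776/8077 → advance -1; mR−mL=2508/8077 → turn +1·90°
n=3: pose=(-1,0,W); sL=3/5, sR=5/12; mL=-97/120, mR=-7/60; mL+mR=-37/40 → advance -1; mR−mL=83/120 → turn +1·90°
n=4: pose=(0,0,S); sL=60/97, sR=12/17; mL=-1602/1649, mR=-654/1649; mL+mR=-2256/1649 → advance -1; mR−mL=948/1649 → turn +1·90°
n=5: pose=(0,1,E); sL=30/97, sR=30/73; mL=-3645/7081, mR=-1815/7081; mL+mR=-5460/7081 → advance -1; mR−mL=1830/7081 → turn +1·90°

0 60/97 12/17 -1602/1649 -654/1649 0 0 S
1 30/97 30/73 -3645/7081 -1815/7081 0 1 E
2 60/197 12/41 -3642/8077 -1134/8077 -1 1 N
3 3/5 5/12 -97/120 -7/60 -1 0 W
4 60/97 12/17 -1602/1649 -654/1649 0 0 S
5 30/97 30/73 -3645/7081 -1815/7081 0 1 E
final -1 1 N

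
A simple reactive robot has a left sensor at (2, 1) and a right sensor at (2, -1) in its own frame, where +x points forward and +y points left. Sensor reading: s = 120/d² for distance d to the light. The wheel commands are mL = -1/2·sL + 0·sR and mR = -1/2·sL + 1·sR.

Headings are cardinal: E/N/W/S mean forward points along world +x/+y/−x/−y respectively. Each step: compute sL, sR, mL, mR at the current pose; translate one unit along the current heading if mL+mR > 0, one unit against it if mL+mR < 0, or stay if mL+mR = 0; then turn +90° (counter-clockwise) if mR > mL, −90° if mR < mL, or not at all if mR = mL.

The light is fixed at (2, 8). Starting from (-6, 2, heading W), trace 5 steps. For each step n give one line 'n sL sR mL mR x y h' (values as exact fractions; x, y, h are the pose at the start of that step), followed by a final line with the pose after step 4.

n=0: pose=(-6,2,W); sL=120/149, sR=24/25; mL=-60/149, mR=2076/3725; mL+mR=576/3725 → advance +1; mR−mL=24/25 → turn +1·90°
n=1: pose=(-7,2,S); sL=15/16, sR=30/41; mL=-15/32, mR=345/1312; mL+mR=-135/656 → advance -1; mR−mL=30/41 → turn +1·90°
n=2: pose=(-7,3,E); sL=24/13, sR=24/17; mL=-12/13, mR=108/221; mL+mR=-96/221 → advance -1; mR−mL=24/17 → turn +1·90°
n=3: pose=(-8,3,N); sL=12/13, sR=4/3; mL=-6/13, mR=34/39; mL+mR=16/39 → advance +1; mR−mL=4/3 → turn +1·90°
n=4: pose=(-8,4,W); sL=120/169, sR=40/51; mL=-60/169, mR=3700/8619; mL+mR=640/8619 → advance +1; mR−mL=40/51 → turn +1·90°

0 120/149 24/25 -60/149 2076/3725 -6 2 W
1 15/16 30/41 -15/32 345/1312 -7 2 S
2 24/13 24/17 -12/13 108/221 -7 3 E
3 12/13 4/3 -6/13 34/39 -8 3 N
4 120/169 40/51 -60/169 3700/8619 -8 4 W
final -9 4 S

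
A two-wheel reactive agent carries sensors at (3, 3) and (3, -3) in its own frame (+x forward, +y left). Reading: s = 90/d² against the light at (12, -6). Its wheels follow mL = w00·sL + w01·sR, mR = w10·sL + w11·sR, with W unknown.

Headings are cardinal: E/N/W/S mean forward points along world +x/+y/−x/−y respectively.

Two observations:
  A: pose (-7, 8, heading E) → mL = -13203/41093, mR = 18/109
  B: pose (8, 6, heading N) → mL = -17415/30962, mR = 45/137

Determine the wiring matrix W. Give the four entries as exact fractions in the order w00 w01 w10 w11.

obs A: pose=(-7,8,E) → sL=18/109, sR=90/377, mL=-13203/41093, mR=18/109
obs B: pose=(8,6,N) → sL=45/137, sR=45/113, mL=-17415/30962, mR=45/137
sensor matrix S = [[18/109, 90/377], [45/137, 45/113]]; det S = -8048160/636160733
solve [mL_A; mL_B] = S·[w00; w01] and [mR_A; mR_B] = S·[w10; w11]:
  w00 = -1/2, w01 = -1, w10 = 1, w11 = 0

-1/2 -1 1 0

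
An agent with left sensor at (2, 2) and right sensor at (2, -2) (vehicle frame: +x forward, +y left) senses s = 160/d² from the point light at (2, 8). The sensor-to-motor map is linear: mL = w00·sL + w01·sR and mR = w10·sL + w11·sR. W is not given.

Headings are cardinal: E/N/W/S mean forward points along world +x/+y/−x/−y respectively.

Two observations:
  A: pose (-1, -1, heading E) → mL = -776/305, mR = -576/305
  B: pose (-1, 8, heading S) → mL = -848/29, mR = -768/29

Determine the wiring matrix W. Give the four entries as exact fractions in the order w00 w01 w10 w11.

-1 1/2 -1 1

obs A: pose=(-1,-1,E) → sL=16/5, sR=80/61, mL=-776/305, mR=-576/305
obs B: pose=(-1,8,S) → sL=32, sR=160/29, mL=-848/29, mR=-768/29
sensor matrix S = [[16/5, 80/61], [32, 160/29]]; det S = -43008/1769
solve [mL_A; mL_B] = S·[w00; w01] and [mR_A; mR_B] = S·[w10; w11]:
  w00 = -1, w01 = 1/2, w10 = -1, w11 = 1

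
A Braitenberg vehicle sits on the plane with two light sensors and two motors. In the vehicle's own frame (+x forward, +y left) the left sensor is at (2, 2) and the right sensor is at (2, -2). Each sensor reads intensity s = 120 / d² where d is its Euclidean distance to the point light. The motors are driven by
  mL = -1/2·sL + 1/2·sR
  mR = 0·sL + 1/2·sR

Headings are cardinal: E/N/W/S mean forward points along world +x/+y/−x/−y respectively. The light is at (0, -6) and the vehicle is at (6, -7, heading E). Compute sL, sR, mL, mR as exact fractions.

24/13 120/73 -96/949 60/73

left sensor world pos  = (8, -5); dL² = 65
right sensor world pos = (8, -9); dR² = 73
sL = 120/65 = 24/13
sR = 120/73 = 120/73
mL = -1/2·sL + 1/2·sR = -96/949
mR = 0·sL + 1/2·sR = 60/73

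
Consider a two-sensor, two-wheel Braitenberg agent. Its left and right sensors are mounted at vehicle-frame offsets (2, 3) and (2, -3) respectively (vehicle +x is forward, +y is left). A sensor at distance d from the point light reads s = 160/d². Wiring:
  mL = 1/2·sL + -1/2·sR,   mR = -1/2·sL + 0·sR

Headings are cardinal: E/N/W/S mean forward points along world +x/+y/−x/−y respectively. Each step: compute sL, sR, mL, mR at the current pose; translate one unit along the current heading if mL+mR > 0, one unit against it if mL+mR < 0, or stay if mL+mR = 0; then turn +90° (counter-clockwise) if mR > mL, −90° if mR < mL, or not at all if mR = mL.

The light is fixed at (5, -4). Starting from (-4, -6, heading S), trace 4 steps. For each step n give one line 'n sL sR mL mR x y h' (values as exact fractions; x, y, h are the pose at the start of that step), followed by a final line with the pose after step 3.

0 40/13 1 27/26 -20/13 -4 -6 S
1 160/137 32/25 -192/3425 -80/137 -4 -5 W
2 80/61 80/13 -1920/793 -40/61 -3 -5 N
3 32/25 160/101 -384/2525 -16/25 -3 -6 W
final -2 -6 N

n=0: pose=(-4,-6,S); sL=40/13, sR=1; mL=27/26, mR=-20/13; mL+mR=-1/2 → advance -1; mR−mL=-67/26 → turn -1·90°
n=1: pose=(-4,-5,W); sL=160/137, sR=32/25; mL=-192/3425, mR=-80/137; mL+mR=-16/25 → advance -1; mR−mL=-1808/3425 → turn -1·90°
n=2: pose=(-3,-5,N); sL=80/61, sR=80/13; mL=-1920/793, mR=-40/61; mL+mR=-40/13 → advance -1; mR−mL=1400/793 → turn +1·90°
n=3: pose=(-3,-6,W); sL=32/25, sR=160/101; mL=-384/2525, mR=-16/25; mL+mR=-80/101 → advance -1; mR−mL=-1232/2525 → turn -1·90°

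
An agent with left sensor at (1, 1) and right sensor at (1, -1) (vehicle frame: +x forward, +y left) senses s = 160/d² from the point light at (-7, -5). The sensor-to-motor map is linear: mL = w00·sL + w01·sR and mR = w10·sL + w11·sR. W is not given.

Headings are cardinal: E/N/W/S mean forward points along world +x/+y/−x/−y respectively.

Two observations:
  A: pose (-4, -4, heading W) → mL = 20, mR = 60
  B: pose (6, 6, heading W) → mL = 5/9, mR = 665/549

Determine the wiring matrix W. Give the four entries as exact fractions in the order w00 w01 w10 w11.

0 1 1 1

obs A: pose=(-4,-4,W) → sL=40, sR=20, mL=20, mR=60
obs B: pose=(6,6,W) → sL=40/61, sR=5/9, mL=5/9, mR=665/549
sensor matrix S = [[40, 20], [40/61, 5/9]]; det S = 5000/549
solve [mL_A; mL_B] = S·[w00; w01] and [mR_A; mR_B] = S·[w10; w11]:
  w00 = 0, w01 = 1, w10 = 1, w11 = 1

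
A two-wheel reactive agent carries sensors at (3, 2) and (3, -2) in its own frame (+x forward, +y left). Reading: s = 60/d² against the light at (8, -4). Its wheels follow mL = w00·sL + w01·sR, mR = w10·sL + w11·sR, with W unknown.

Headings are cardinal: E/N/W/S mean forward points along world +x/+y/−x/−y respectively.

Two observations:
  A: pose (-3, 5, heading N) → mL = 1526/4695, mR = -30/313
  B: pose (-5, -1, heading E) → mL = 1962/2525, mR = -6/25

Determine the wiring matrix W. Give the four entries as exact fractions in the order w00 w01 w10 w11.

obs A: pose=(-3,5,N) → sL=60/313, sR=4/15, mL=1526/4695, mR=-30/313
obs B: pose=(-5,-1,E) → sL=12/25, sR=60/101, mL=1962/2525, mR=-6/25
sensor matrix S = [[60/313, 4/15], [12/25, 60/101]]; det S = -55808/3951625
solve [mL_A; mL_B] = S·[w00; w01] and [mR_A; mR_B] = S·[w10; w11]:
  w00 = 1, w01 = 1/2, w10 = -1/2, w11 = 0

1 1/2 -1/2 0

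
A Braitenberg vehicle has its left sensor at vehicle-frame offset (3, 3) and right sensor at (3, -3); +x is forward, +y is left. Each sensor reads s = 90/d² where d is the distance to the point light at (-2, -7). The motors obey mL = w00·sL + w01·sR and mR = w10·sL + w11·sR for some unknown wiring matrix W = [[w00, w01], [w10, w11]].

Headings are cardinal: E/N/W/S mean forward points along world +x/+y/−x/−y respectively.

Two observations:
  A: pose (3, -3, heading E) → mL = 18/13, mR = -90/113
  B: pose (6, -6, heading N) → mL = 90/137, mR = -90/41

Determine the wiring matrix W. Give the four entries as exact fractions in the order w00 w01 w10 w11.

0 1 -1 0

obs A: pose=(3,-3,E) → sL=90/113, sR=18/13, mL=18/13, mR=-90/113
obs B: pose=(6,-6,N) → sL=90/41, sR=90/137, mL=90/137, mR=-90/41
sensor matrix S = [[90/113, 18/13], [90/41, 90/137]]; det S = -20761920/8251373
solve [mL_A; mL_B] = S·[w00; w01] and [mR_A; mR_B] = S·[w10; w11]:
  w00 = 0, w01 = 1, w10 = -1, w11 = 0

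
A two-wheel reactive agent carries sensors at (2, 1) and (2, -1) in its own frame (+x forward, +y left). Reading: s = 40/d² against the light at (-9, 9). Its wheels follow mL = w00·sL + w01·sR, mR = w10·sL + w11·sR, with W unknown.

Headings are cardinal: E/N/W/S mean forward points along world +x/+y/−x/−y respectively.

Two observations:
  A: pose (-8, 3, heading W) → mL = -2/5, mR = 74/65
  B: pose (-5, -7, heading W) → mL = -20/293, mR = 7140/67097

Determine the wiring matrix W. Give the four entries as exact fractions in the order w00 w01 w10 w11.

-1/2 0 -1/2 1

obs A: pose=(-8,3,W) → sL=4/5, sR=20/13, mL=-2/5, mR=74/65
obs B: pose=(-5,-7,W) → sL=40/293, sR=40/229, mL=-20/293, mR=7140/67097
sensor matrix S = [[4/5, 20/13], [40/293, 40/229]]; det S = -61312/872261
solve [mL_A; mL_B] = S·[w00; w01] and [mR_A; mR_B] = S·[w10; w11]:
  w00 = -1/2, w01 = 0, w10 = -1/2, w11 = 1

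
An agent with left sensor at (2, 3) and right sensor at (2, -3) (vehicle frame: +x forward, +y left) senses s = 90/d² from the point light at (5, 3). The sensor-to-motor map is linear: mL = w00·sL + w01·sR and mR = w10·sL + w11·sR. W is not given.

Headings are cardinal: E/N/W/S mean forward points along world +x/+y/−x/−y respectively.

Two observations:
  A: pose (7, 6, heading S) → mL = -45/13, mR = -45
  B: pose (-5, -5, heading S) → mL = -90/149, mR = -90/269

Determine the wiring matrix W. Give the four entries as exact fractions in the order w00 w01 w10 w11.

-1 0 0 -1

obs A: pose=(7,6,S) → sL=45/13, sR=45, mL=-45/13, mR=-45
obs B: pose=(-5,-5,S) → sL=90/149, sR=90/269, mL=-90/149, mR=-90/269
sensor matrix S = [[45/13, 45], [90/149, 90/269]]; det S = -13559400/521053
solve [mL_A; mL_B] = S·[w00; w01] and [mR_A; mR_B] = S·[w10; w11]:
  w00 = -1, w01 = 0, w10 = 0, w11 = -1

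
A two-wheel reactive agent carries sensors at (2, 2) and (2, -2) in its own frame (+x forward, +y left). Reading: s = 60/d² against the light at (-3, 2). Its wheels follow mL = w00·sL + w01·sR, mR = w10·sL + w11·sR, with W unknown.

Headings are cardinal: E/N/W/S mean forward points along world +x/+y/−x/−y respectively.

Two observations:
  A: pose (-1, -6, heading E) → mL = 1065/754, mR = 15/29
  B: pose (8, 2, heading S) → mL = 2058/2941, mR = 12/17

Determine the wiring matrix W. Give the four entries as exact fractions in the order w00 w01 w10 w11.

1 1/2 0 1

obs A: pose=(-1,-6,E) → sL=15/13, sR=15/29, mL=1065/754, mR=15/29
obs B: pose=(8,2,S) → sL=60/173, sR=12/17, mL=2058/2941, mR=12/17
sensor matrix S = [[15/13, 15/29], [60/173, 12/17]]; det S = 704160/1108757
solve [mL_A; mL_B] = S·[w00; w01] and [mR_A; mR_B] = S·[w10; w11]:
  w00 = 1, w01 = 1/2, w10 = 0, w11 = 1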